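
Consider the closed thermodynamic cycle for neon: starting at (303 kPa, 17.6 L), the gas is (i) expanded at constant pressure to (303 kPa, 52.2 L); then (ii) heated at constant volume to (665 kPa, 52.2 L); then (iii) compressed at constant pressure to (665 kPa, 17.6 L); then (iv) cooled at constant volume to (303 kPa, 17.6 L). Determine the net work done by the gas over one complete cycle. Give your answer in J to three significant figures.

W_net ≈ -12500 J

Constant-volume legs do no work.
W(i) = (303)(52.2 − 17.6) = 10484 J; W(iii) = (665)(17.6 − 52.2) = -23009 J.
W_net = 10484 − 23009 = -12525 J (the counter-clockwise enclosed area).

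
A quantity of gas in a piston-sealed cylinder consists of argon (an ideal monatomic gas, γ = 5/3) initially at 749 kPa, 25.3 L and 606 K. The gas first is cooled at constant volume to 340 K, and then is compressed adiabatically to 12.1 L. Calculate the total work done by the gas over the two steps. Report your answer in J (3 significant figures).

W_total ≈ -10100 J

Step 1 (isochoric): W = 0 (constant volume).
After step 1: P = 420.2 kPa (V unchanged).
Step 2 (adiabatic): W = (P₁V₁ − P₂V₂)/(γ−1) = (10632 − 17385)/0.667 = -10129 J.
W_total = 0 − 10129 = -10129 J.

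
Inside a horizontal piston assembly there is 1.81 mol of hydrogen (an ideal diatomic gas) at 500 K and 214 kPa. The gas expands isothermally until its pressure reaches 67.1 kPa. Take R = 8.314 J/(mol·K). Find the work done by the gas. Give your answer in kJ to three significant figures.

Isothermal process: W = nRT ln(V₂/V₁) = nRT ln(P₁/P₂).
W = (1.81)(8.314)(500) × ln(214/67.1)
  = 7524 × ln(3.189) = 7524 × 1.16
W_by_gas = 8726 J.

W ≈ 8.73 kJ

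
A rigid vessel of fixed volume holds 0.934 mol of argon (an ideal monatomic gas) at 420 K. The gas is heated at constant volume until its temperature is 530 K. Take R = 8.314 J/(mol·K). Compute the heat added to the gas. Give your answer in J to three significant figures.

Q ≈ 1280 J

Constant volume ⇒ W = 0, so Q = ΔU = nCᵥΔT with Cᵥ = 3R/2 = 12.47 J/(mol·K).
ΔU = (0.934)(12.47)(530 − 420) = 1281 J.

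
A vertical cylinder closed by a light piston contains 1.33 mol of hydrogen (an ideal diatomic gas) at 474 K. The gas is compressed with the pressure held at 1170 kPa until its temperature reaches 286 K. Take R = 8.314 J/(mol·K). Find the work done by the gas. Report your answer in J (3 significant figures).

W ≈ -2080 J

Isobaric: W = P ΔV = nR ΔT.
W = (1.33)(8.314)(286 − 474) = -2079 J.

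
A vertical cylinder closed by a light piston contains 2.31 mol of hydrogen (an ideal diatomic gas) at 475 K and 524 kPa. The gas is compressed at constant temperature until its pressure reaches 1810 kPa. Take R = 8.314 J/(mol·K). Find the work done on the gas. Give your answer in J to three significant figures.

W ≈ 11300 J

Isothermal process: W = nRT ln(V₂/V₁) = nRT ln(P₁/P₂).
W = (2.31)(8.314)(475) × ln(524/1810)
  = 9123 × ln(0.2895) = 9123 × -1.24
W_by_gas = -11308 J; work on gas = −W_by = 11308 J.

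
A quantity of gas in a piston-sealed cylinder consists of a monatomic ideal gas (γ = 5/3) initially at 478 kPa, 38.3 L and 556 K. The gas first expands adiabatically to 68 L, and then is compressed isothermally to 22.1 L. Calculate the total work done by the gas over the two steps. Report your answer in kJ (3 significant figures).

Step 1 (adiabatic): W = (P₁V₁ − P₂V₂)/(γ−1) = (18307 − 12486)/0.667 = 8732 J.
After step 1: P = 183.6 kPa, V = 68 L, T = 379.2 K.
Step 2 (isothermal): W = P₁V₁ ln(V₂/V₁) = (12486) ln(22.1/68) = -14033 J.
W_total = 8732 − 14033 = -5301 J.

W_total ≈ -5.30 kJ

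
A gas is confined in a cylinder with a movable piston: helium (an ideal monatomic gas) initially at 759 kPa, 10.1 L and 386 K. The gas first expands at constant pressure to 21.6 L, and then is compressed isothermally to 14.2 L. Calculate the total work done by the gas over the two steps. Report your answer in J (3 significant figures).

W_total ≈ 1850 J

Step 1 (isobaric): W = PΔV = (759 kPa)(21.6 − 10.1 L) = 8729 J.
After step 1: P = 759 kPa, V = 21.6 L, T = 825.5 K.
Step 2 (isothermal): W = P₁V₁ ln(V₂/V₁) = (16394) ln(14.2/21.6) = -6877 J.
W_total = 8729 − 6877 = 1852 J.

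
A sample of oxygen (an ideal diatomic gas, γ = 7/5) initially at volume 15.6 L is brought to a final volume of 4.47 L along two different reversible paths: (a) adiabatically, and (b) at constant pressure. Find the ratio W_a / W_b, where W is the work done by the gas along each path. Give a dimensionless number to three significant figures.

W_a / W_b ≈ 2.27

Path (a) adiabatic: W = P₁V₁(1 − (V₁/V₂)^(γ−1))/(γ−1) → W_a/(P₁V₁) = -1.622.
Path (b) isobaric: W = P₁(V₂ − V₁) → W_b/(P₁V₁) = -0.7135.
W_a / W_b = -1.622 / -0.7135 = 2.273.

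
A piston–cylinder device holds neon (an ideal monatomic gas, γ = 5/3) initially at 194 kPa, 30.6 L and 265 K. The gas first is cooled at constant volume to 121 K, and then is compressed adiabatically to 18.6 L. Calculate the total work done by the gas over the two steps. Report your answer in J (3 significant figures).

W_total ≈ -1600 J

Step 1 (isochoric): W = 0 (constant volume).
After step 1: P = 88.58 kPa (V unchanged).
Step 2 (adiabatic): W = (P₁V₁ − P₂V₂)/(γ−1) = (2711 − 3777)/0.667 = -1600 J.
W_total = 0 − 1600 = -1600 J.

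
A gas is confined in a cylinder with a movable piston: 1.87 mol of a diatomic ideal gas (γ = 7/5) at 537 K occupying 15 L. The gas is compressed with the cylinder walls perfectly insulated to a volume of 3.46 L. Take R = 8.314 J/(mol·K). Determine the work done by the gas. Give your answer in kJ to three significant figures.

Adiabatic: TV^(γ−1) = const with γ = 7/5.
T₂ = T₁ (V₁/V₂)^(γ−1) = 537 × (15/3.46)^0.4 = 537 × 1.798 = 965.6 K.
W_by = nCᵥ(T₁ − T₂) = (1.87)(20.79)(537 − 965.6) = -16657 J.

W ≈ -16.7 kJ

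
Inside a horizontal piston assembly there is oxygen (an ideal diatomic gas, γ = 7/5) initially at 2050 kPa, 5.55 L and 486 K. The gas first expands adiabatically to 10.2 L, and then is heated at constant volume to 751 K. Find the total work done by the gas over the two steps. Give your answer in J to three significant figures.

W_total ≈ 6150 J

Step 1 (adiabatic): W = (P₁V₁ − P₂V₂)/(γ−1) = (11378 − 8919)/0.4 = 6146 J.
Step 2 (isochoric): W = 0 (constant volume).
W_total = 6146 + 0 = 6146 J.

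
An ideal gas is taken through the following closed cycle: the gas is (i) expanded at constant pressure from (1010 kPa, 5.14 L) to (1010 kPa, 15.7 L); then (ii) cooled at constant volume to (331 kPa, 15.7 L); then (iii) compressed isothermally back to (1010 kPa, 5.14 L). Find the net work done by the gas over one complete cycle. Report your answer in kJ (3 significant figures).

W_net ≈ 4.86 kJ

Leg (i): W = PΔV = (1010)(15.7 − 5.14) = 10666 J.
Leg (ii): W = 0.
Leg (iii): W = PᵢVᵢ ln(V_f/Vᵢ) = (5197) ln(5.14/15.7) = -5803 J.
W_net = 10666 − 5803 = 4863 J.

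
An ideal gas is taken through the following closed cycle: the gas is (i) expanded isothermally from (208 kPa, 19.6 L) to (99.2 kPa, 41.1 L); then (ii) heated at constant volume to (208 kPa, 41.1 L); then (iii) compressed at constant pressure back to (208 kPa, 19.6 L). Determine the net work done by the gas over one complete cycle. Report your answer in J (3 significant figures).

W_net ≈ -1450 J

Leg (i): W = PᵢVᵢ ln(V_f/Vᵢ) = (4077) ln(41.1/19.6) = 3019 J.
Leg (ii): W = 0.
Leg (iii): W = PΔV = (208)(19.6 − 41.1) = -4472 J.
W_net = 3019 − 4472 = -1453 J.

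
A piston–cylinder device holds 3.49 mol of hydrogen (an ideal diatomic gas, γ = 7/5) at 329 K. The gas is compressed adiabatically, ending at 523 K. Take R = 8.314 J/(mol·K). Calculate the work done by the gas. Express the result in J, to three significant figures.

W ≈ -14100 J

Adiabatic ⇒ Q = 0, so W_by = −ΔU = nCᵥ(T₁ − T₂).
Cᵥ = 5R/2 = 20.79 J/(mol·K).
W = (3.49)(20.79)(329 − 523) = -14073 J.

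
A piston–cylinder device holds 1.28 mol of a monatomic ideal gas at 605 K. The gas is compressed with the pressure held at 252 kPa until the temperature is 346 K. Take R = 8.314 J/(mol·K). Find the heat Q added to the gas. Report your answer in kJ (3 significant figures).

Isobaric: W = nRΔT = (1.28)(8.314)(-259) = -2756 J.
ΔU = nCᵥΔT with Cᵥ = 3R/2: ΔU = (1.28)(12.47)(-259) = -4134 J.
Q = ΔU + W = -4134 − 2756 = -6891 J.

Q ≈ -6.89 kJ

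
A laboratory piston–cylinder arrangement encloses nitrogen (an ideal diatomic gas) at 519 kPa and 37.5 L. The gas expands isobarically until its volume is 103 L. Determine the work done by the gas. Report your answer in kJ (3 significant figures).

W ≈ 34.0 kJ

Isobaric: W = P ΔV.
W = (519 kPa)(103 − 37.5 L) = (519)(65.5) = 33994 J.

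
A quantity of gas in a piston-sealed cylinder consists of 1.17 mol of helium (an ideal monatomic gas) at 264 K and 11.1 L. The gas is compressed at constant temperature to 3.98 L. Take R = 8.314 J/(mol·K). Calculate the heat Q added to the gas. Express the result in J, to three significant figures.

Isothermal ⇒ ΔU = 0, so Q = W = nRT ln(V₂/V₁).
Q = (1.17)(8.314)(264) ln(3.98/11.1) = 2568 × -1.026 = -2634 J.

Q ≈ -2630 J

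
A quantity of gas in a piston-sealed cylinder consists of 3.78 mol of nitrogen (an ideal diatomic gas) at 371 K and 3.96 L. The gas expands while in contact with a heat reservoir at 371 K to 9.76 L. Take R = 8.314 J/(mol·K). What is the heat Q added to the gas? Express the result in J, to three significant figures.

Isothermal ⇒ ΔU = 0, so Q = W = nRT ln(V₂/V₁).
Q = (3.78)(8.314)(371) ln(9.76/3.96) = 11659 × 0.902 = 10517 J.

Q ≈ 10500 J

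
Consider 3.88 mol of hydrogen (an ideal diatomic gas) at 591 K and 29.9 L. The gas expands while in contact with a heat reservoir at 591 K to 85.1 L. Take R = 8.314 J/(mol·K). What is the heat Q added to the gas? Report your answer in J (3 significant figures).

Isothermal ⇒ ΔU = 0, so Q = W = nRT ln(V₂/V₁).
Q = (3.88)(8.314)(591) ln(85.1/29.9) = 19065 × 1.046 = 19941 J.

Q ≈ 19900 J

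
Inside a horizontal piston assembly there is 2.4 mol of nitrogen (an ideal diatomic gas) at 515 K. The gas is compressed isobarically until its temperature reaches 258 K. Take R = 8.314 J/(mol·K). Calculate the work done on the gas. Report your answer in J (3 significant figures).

Isobaric: W = P ΔV = nR ΔT.
W = (2.4)(8.314)(258 − 515) = -5128 J.
Work on gas = −W_by = 5128 J.

W ≈ 5130 J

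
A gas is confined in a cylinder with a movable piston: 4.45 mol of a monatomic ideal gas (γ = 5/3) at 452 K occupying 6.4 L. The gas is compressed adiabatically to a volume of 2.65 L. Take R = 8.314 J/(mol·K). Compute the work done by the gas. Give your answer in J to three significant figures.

W ≈ -20100 J

Adiabatic: TV^(γ−1) = const with γ = 5/3.
T₂ = T₁ (V₁/V₂)^(γ−1) = 452 × (6.4/2.65)^0.667 = 452 × 1.8 = 813.6 K.
W_by = nCᵥ(T₁ − T₂) = (4.45)(12.47)(452 − 813.6) = -20069 J.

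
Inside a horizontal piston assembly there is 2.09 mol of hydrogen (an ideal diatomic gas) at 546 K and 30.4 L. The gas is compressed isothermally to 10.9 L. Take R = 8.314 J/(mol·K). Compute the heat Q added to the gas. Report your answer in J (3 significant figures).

Isothermal ⇒ ΔU = 0, so Q = W = nRT ln(V₂/V₁).
Q = (2.09)(8.314)(546) ln(10.9/30.4) = 9487 × -1.026 = -9731 J.

Q ≈ -9730 J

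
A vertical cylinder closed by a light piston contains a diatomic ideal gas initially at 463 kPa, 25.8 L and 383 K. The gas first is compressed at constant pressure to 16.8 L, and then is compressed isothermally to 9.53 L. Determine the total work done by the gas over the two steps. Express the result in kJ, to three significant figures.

W_total ≈ -8.58 kJ

Step 1 (isobaric): W = PΔV = (463 kPa)(16.8 − 25.8 L) = -4167 J.
After step 1: P = 463 kPa, V = 16.8 L, T = 249.4 K.
Step 2 (isothermal): W = P₁V₁ ln(V₂/V₁) = (7778) ln(9.53/16.8) = -4410 J.
W_total = -4167 − 4410 = -8577 J.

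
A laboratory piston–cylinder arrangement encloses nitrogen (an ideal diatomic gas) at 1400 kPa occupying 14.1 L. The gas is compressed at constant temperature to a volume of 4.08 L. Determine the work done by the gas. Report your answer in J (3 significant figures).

Isothermal: W = nRT ln(V₂/V₁) = P₁V₁ ln(V₂/V₁).
P₁V₁ = (1400 kPa)(14.1 L) = 19740 J.
W = 19740 × ln(4.08/14.1) = 19740 × -1.24
W_by_gas = -24479 J.

W ≈ -24500 J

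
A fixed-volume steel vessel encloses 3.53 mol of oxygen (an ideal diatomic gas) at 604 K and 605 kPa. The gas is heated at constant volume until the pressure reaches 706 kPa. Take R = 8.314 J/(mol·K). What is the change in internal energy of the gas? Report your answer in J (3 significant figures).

ΔU ≈ 7400 J

Constant volume ⇒ W = 0, so Q = ΔU = nCᵥΔT with Cᵥ = 5R/2 = 20.79 J/(mol·K).
At constant V, T₂/T₁ = P₂/P₁ ⇒ ΔT = T₁(P₂/P₁ − 1) = 604·(706/605 − 1) = 100.8 K.
ΔU = (3.53)(20.79)(100.8) = 7398 J.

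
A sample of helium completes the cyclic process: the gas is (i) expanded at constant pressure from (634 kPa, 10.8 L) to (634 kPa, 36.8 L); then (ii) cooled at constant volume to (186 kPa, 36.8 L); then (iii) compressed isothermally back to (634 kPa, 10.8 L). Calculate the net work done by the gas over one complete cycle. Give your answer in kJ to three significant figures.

W_net ≈ 8.09 kJ

Leg (i): W = PΔV = (634)(36.8 − 10.8) = 16484 J.
Leg (ii): W = 0.
Leg (iii): W = PᵢVᵢ ln(V_f/Vᵢ) = (6845) ln(10.8/36.8) = -8391 J.
W_net = 16484 − 8391 = 8093 J.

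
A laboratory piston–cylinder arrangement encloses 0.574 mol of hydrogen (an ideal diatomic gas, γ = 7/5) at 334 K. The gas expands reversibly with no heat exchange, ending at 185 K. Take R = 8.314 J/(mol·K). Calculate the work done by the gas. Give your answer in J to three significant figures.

Adiabatic ⇒ Q = 0, so W_by = −ΔU = nCᵥ(T₁ − T₂).
Cᵥ = 5R/2 = 20.79 J/(mol·K).
W = (0.574)(20.79)(334 − 185) = 1778 J.

W ≈ 1780 J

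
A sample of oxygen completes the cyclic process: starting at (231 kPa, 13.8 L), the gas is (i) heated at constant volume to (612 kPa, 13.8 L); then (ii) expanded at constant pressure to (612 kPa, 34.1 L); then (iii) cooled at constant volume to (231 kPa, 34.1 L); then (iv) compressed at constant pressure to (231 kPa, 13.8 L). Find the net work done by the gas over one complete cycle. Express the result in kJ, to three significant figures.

W_net ≈ 7.73 kJ

Constant-volume legs do no work.
W(ii) = (612)(34.1 − 13.8) = 12424 J; W(iv) = (231)(13.8 − 34.1) = -4689 J.
W_net = 12424 − 4689 = 7734 J (the clockwise enclosed area).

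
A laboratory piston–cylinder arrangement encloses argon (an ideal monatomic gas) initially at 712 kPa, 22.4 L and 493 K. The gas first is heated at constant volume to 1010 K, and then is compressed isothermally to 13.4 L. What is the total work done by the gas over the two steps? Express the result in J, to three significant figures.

W_total ≈ -16800 J

Step 1 (isochoric): W = 0 (constant volume).
After step 1: P = 1459 kPa (V unchanged).
Step 2 (isothermal): W = P₁V₁ ln(V₂/V₁) = (32674) ln(13.4/22.4) = -16788 J.
W_total = 0 − 16788 = -16788 J.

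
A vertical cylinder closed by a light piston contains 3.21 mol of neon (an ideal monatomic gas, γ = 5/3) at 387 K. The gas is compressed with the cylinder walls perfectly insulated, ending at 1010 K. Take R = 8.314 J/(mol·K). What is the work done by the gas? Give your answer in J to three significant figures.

Adiabatic ⇒ Q = 0, so W_by = −ΔU = nCᵥ(T₁ − T₂).
Cᵥ = 3R/2 = 12.47 J/(mol·K).
W = (3.21)(12.47)(387 − 1010) = -24940 J.

W ≈ -24900 J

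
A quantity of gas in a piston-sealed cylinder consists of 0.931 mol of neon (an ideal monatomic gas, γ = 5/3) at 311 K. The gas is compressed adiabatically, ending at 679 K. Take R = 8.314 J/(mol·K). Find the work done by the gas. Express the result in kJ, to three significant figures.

W ≈ -4.27 kJ

Adiabatic ⇒ Q = 0, so W_by = −ΔU = nCᵥ(T₁ − T₂).
Cᵥ = 3R/2 = 12.47 J/(mol·K).
W = (0.931)(12.47)(311 − 679) = -4273 J.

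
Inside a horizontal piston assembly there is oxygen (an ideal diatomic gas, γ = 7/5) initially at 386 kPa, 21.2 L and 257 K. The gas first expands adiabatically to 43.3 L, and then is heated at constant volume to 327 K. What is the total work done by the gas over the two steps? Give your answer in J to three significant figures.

W_total ≈ 5080 J

Step 1 (adiabatic): W = (P₁V₁ − P₂V₂)/(γ−1) = (8183 − 6150)/0.4 = 5083 J.
Step 2 (isochoric): W = 0 (constant volume).
W_total = 5083 + 0 = 5083 J.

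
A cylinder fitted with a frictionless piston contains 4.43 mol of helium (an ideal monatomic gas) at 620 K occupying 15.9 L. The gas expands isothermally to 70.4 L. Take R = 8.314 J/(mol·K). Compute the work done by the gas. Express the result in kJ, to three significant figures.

Isothermal: W = nRT ln(V₂/V₁).
W = (4.43)(8.314)(620) × ln(70.4/15.9)
  = 22835 × 1.488
W_by_gas = 33976 J.

W ≈ 34.0 kJ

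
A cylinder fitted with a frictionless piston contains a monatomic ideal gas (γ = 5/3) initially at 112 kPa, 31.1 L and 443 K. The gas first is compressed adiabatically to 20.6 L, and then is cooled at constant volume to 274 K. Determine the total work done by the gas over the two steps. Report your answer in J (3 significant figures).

W_total ≈ -1650 J

Step 1 (adiabatic): W = (P₁V₁ − P₂V₂)/(γ−1) = (3483 − 4584)/0.667 = -1651 J.
Step 2 (isochoric): W = 0 (constant volume).
W_total = -1651 + 0 = -1651 J.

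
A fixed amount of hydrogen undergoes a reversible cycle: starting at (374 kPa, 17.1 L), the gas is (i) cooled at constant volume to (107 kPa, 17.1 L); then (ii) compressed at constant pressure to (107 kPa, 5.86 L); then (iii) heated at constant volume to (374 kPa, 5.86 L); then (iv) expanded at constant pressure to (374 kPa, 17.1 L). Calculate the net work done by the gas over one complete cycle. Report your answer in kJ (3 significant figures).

Constant-volume legs do no work.
W(ii) = (107)(5.86 − 17.1) = -1203 J; W(iv) = (374)(17.1 − 5.86) = 4204 J.
W_net = -1203 + 4204 = 3001 J (the clockwise enclosed area).

W_net ≈ 3.00 kJ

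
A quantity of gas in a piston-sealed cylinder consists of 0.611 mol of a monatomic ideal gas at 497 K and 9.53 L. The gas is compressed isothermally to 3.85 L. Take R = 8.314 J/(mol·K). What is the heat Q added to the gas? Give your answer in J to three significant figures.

Q ≈ -2290 J

Isothermal ⇒ ΔU = 0, so Q = W = nRT ln(V₂/V₁).
Q = (0.611)(8.314)(497) ln(3.85/9.53) = 2525 × -0.9064 = -2288 J.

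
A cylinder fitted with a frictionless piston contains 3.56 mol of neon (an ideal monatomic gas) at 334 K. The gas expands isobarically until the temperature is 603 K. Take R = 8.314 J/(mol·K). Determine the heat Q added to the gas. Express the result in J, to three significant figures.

Q ≈ 19900 J

Isobaric: W = nRΔT = (3.56)(8.314)(269) = 7962 J.
ΔU = nCᵥΔT with Cᵥ = 3R/2: ΔU = (3.56)(12.47)(269) = 11943 J.
Q = ΔU + W = 11943 + 7962 = 19905 J.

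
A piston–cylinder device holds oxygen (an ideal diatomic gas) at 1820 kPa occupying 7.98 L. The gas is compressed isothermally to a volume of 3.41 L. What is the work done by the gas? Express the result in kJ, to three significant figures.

W ≈ -12.3 kJ

Isothermal: W = nRT ln(V₂/V₁) = P₁V₁ ln(V₂/V₁).
P₁V₁ = (1820 kPa)(7.98 L) = 14524 J.
W = 14524 × ln(3.41/7.98) = 14524 × -0.8502
W_by_gas = -12348 J.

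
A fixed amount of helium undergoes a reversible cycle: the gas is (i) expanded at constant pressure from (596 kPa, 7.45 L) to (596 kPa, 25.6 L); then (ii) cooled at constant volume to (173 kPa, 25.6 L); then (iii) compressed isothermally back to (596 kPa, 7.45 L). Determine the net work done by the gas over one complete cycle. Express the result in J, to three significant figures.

Leg (i): W = PΔV = (596)(25.6 − 7.45) = 10817 J.
Leg (ii): W = 0.
Leg (iii): W = PᵢVᵢ ln(V_f/Vᵢ) = (4429) ln(7.45/25.6) = -5467 J.
W_net = 10817 − 5467 = 5351 J.

W_net ≈ 5350 J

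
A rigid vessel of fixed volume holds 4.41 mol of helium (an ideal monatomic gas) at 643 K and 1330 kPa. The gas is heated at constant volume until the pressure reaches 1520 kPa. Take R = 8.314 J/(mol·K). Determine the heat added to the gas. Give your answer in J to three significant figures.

Q ≈ 5050 J

Constant volume ⇒ W = 0, so Q = ΔU = nCᵥΔT with Cᵥ = 3R/2 = 12.47 J/(mol·K).
At constant V, T₂/T₁ = P₂/P₁ ⇒ ΔT = T₁(P₂/P₁ − 1) = 643·(1520/1330 − 1) = 91.86 K.
ΔU = (4.41)(12.47)(91.86) = 5052 J.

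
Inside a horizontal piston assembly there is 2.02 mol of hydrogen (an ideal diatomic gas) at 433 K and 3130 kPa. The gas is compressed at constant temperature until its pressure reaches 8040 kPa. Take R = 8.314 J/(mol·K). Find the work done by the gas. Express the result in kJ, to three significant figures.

Isothermal process: W = nRT ln(V₂/V₁) = nRT ln(P₁/P₂).
W = (2.02)(8.314)(433) × ln(3130/8040)
  = 7272 × ln(0.3893) = 7272 × -0.9434
W_by_gas = -6860 J.

W ≈ -6.86 kJ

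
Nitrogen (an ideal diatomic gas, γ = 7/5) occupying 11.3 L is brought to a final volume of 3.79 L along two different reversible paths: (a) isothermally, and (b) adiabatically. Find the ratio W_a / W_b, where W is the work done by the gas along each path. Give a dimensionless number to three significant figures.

W_a / W_b ≈ 0.797

Path (a) isothermal: W = P₁V₁ ln(V₂/V₁) → W_a/(P₁V₁) = -1.092.
Path (b) adiabatic: W = P₁V₁(1 − (V₁/V₂)^(γ−1))/(γ−1) → W_b/(P₁V₁) = -1.37.
W_a / W_b = -1.092 / -1.37 = 0.7974.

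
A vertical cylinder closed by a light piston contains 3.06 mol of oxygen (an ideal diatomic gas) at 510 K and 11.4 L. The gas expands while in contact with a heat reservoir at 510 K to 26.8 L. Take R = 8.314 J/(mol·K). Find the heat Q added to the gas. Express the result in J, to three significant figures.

Q ≈ 11100 J

Isothermal ⇒ ΔU = 0, so Q = W = nRT ln(V₂/V₁).
Q = (3.06)(8.314)(510) ln(26.8/11.4) = 12975 × 0.8548 = 11091 J.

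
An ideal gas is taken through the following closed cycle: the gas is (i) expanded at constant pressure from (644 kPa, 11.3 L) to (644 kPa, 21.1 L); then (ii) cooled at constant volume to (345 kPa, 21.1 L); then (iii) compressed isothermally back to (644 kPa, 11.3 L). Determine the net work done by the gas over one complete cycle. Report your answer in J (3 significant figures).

W_net ≈ 1770 J

Leg (i): W = PΔV = (644)(21.1 − 11.3) = 6311 J.
Leg (ii): W = 0.
Leg (iii): W = PᵢVᵢ ln(V_f/Vᵢ) = (7280) ln(11.3/21.1) = -4546 J.
W_net = 6311 − 4546 = 1765 J.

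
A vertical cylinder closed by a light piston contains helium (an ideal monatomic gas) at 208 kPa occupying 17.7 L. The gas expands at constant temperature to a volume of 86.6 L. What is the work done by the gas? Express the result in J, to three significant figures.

W ≈ 5850 J

Isothermal: W = nRT ln(V₂/V₁) = P₁V₁ ln(V₂/V₁).
P₁V₁ = (208 kPa)(17.7 L) = 3682 J.
W = 3682 × ln(86.6/17.7) = 3682 × 1.588
W_by_gas = 5845 J.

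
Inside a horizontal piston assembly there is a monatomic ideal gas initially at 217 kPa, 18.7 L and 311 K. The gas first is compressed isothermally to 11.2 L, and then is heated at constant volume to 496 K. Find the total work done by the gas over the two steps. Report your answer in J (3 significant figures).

Step 1 (isothermal): W = P₁V₁ ln(V₂/V₁) = (4058) ln(11.2/18.7) = -2080 J.
Step 2 (isochoric): W = 0 (constant volume).
W_total = -2080 + 0 = -2080 J.

W_total ≈ -2080 J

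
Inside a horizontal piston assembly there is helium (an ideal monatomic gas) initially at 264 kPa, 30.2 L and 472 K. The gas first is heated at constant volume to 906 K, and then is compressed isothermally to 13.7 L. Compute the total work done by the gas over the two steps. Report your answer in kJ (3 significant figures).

Step 1 (isochoric): W = 0 (constant volume).
After step 1: P = 506.7 kPa (V unchanged).
Step 2 (isothermal): W = P₁V₁ ln(V₂/V₁) = (15304) ln(13.7/30.2) = -12097 J.
W_total = 0 − 12097 = -12097 J.

W_total ≈ -12.1 kJ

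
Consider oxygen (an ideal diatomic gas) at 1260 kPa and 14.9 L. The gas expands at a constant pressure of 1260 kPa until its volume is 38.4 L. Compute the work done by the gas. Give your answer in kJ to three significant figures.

Isobaric: W = P ΔV.
W = (1260 kPa)(38.4 − 14.9 L) = (1260)(23.5) = 29610 J.

W ≈ 29.6 kJ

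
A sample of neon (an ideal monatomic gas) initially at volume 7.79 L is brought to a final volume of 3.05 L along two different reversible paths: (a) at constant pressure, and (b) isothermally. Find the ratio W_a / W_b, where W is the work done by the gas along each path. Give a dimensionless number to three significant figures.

W_a / W_b ≈ 0.649

Path (a) isobaric: W = P₁(V₂ − V₁) → W_a/(P₁V₁) = -0.6085.
Path (b) isothermal: W = P₁V₁ ln(V₂/V₁) → W_b/(P₁V₁) = -0.9377.
W_a / W_b = -0.6085 / -0.9377 = 0.6489.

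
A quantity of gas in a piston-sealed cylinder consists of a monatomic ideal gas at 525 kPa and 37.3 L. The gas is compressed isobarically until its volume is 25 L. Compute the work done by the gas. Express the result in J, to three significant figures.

W ≈ -6460 J

Isobaric: W = P ΔV.
W = (525 kPa)(25 − 37.3 L) = (525)(-12.3) = -6457 J.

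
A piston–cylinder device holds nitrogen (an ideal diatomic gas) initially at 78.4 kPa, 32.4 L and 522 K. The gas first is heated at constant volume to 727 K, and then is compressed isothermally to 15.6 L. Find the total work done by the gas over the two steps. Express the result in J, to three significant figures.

Step 1 (isochoric): W = 0 (constant volume).
After step 1: P = 109.2 kPa (V unchanged).
Step 2 (isothermal): W = P₁V₁ ln(V₂/V₁) = (3538) ln(15.6/32.4) = -2586 J.
W_total = 0 − 2586 = -2586 J.

W_total ≈ -2590 J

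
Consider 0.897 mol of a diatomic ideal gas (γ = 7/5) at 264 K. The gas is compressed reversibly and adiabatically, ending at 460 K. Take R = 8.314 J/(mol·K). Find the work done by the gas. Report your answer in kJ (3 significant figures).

Adiabatic ⇒ Q = 0, so W_by = −ΔU = nCᵥ(T₁ − T₂).
Cᵥ = 5R/2 = 20.79 J/(mol·K).
W = (0.897)(20.79)(264 − 460) = -3654 J.

W ≈ -3.65 kJ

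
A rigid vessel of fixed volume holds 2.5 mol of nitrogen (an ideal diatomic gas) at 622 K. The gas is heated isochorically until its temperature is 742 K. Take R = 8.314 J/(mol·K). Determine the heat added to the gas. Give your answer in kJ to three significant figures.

Constant volume ⇒ W = 0, so Q = ΔU = nCᵥΔT with Cᵥ = 5R/2 = 20.79 J/(mol·K).
ΔU = (2.5)(20.79)(742 − 622) = 6236 J.

Q ≈ 6.24 kJ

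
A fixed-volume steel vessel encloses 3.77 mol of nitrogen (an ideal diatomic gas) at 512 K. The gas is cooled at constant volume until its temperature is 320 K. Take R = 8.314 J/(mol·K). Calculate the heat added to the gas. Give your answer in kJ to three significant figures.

Constant volume ⇒ W = 0, so Q = ΔU = nCᵥΔT with Cᵥ = 5R/2 = 20.79 J/(mol·K).
ΔU = (3.77)(20.79)(320 − 512) = -15045 J.

Q ≈ -15.0 kJ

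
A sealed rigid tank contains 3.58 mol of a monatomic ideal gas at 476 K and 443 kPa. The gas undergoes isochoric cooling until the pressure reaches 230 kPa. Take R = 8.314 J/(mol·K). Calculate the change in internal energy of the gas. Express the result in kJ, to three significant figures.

Constant volume ⇒ W = 0, so Q = ΔU = nCᵥΔT with Cᵥ = 3R/2 = 12.47 J/(mol·K).
At constant V, T₂/T₁ = P₂/P₁ ⇒ ΔT = T₁(P₂/P₁ − 1) = 476·(230/443 − 1) = -228.9 K.
ΔU = (3.58)(12.47)(-228.9) = -10218 J.

ΔU ≈ -10.2 kJ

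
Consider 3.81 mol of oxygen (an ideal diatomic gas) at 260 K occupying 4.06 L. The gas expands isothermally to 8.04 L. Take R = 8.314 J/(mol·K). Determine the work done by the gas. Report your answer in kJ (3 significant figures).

W ≈ 5.63 kJ

Isothermal: W = nRT ln(V₂/V₁).
W = (3.81)(8.314)(260) × ln(8.04/4.06)
  = 8236 × 0.6832
W_by_gas = 5627 J.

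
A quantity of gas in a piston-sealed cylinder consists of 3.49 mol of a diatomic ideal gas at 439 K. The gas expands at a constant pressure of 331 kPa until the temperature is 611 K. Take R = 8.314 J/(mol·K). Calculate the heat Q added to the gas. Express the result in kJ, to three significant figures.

Q ≈ 17.5 kJ

Isobaric: W = nRΔT = (3.49)(8.314)(172) = 4991 J.
ΔU = nCᵥΔT with Cᵥ = 5R/2: ΔU = (3.49)(20.79)(172) = 12477 J.
Q = ΔU + W = 12477 + 4991 = 17468 J.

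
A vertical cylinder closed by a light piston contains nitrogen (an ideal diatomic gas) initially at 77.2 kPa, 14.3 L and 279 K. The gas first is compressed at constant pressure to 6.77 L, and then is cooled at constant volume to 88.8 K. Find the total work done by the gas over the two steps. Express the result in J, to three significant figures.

Step 1 (isobaric): W = PΔV = (77.2 kPa)(6.77 − 14.3 L) = -581.3 J.
Step 2 (isochoric): W = 0 (constant volume).
W_total = -581.3 + 0 = -581.3 J.

W_total ≈ -581 J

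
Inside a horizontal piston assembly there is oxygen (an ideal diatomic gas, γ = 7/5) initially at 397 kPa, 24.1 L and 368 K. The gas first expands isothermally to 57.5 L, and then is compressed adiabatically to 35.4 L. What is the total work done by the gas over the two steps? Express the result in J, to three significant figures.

Step 1 (isothermal): W = P₁V₁ ln(V₂/V₁) = (9568) ln(57.5/24.1) = 8320 J.
After step 1: P = 166.4 kPa, V = 57.5 L, T = 368 K.
Step 2 (adiabatic): W = (P₁V₁ − P₂V₂)/(γ−1) = (9568 − 11616)/0.4 = -5122 J.
W_total = 8320 − 5122 = 3198 J.

W_total ≈ 3200 J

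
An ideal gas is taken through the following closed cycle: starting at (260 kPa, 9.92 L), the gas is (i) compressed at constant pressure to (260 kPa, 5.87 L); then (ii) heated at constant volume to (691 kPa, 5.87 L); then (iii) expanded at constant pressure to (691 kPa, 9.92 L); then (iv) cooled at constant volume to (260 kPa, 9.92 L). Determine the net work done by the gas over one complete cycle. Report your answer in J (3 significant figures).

Constant-volume legs do no work.
W(i) = (260)(5.87 − 9.92) = -1053 J; W(iii) = (691)(9.92 − 5.87) = 2799 J.
W_net = -1053 + 2799 = 1746 J (the clockwise enclosed area).

W_net ≈ 1750 J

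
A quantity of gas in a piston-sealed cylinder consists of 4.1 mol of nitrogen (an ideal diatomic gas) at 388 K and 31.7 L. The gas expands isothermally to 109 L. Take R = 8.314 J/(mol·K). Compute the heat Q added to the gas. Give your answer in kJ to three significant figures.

Q ≈ 16.3 kJ

Isothermal ⇒ ΔU = 0, so Q = W = nRT ln(V₂/V₁).
Q = (4.1)(8.314)(388) ln(109/31.7) = 13226 × 1.235 = 16334 J.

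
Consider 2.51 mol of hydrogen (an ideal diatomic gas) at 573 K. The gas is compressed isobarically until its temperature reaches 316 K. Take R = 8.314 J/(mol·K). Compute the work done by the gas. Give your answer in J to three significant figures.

Isobaric: W = P ΔV = nR ΔT.
W = (2.51)(8.314)(316 − 573) = -5363 J.

W ≈ -5360 J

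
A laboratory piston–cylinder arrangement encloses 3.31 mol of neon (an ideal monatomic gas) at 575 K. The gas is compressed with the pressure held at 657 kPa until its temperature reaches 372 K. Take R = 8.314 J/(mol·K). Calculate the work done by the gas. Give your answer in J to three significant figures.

Isobaric: W = P ΔV = nR ΔT.
W = (3.31)(8.314)(372 − 575) = -5586 J.

W ≈ -5590 J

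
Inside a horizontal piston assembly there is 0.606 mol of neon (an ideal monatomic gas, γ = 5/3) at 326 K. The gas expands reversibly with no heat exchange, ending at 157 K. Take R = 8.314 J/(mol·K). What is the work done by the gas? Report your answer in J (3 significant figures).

Adiabatic ⇒ Q = 0, so W_by = −ΔU = nCᵥ(T₁ − T₂).
Cᵥ = 3R/2 = 12.47 J/(mol·K).
W = (0.606)(12.47)(326 − 157) = 1277 J.

W ≈ 1280 J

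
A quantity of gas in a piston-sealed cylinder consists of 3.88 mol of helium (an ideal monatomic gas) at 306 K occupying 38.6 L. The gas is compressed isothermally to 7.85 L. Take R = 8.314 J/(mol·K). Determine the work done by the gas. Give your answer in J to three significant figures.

Isothermal: W = nRT ln(V₂/V₁).
W = (3.88)(8.314)(306) × ln(7.85/38.6)
  = 9871 × -1.593
W_by_gas = -15722 J.

W ≈ -15700 J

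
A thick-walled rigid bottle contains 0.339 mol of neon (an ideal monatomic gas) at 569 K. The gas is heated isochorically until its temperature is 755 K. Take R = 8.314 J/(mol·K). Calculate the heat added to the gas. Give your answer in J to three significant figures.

Constant volume ⇒ W = 0, so Q = ΔU = nCᵥΔT with Cᵥ = 3R/2 = 12.47 J/(mol·K).
ΔU = (0.339)(12.47)(755 − 569) = 786.3 J.

Q ≈ 786 J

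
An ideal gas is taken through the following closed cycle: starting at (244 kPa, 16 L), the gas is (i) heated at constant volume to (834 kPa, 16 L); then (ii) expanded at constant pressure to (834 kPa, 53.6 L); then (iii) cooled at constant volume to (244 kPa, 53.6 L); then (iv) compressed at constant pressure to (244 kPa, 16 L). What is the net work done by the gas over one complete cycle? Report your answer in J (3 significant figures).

Constant-volume legs do no work.
W(ii) = (834)(53.6 − 16) = 31358 J; W(iv) = (244)(16 − 53.6) = -9174 J.
W_net = 31358 − 9174 = 22184 J (the clockwise enclosed area).

W_net ≈ 22200 J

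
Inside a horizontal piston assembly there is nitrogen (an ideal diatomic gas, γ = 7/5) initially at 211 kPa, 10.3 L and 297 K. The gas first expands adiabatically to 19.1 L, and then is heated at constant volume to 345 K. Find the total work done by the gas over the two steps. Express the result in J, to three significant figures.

W_total ≈ 1190 J

Step 1 (adiabatic): W = (P₁V₁ − P₂V₂)/(γ−1) = (2173 − 1698)/0.4 = 1189 J.
Step 2 (isochoric): W = 0 (constant volume).
W_total = 1189 + 0 = 1189 J.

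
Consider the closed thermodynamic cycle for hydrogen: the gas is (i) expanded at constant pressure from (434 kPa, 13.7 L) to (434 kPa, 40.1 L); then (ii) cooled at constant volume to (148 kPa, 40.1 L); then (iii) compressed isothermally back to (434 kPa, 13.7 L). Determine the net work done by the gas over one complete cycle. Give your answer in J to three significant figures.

Leg (i): W = PΔV = (434)(40.1 − 13.7) = 11458 J.
Leg (ii): W = 0.
Leg (iii): W = PᵢVᵢ ln(V_f/Vᵢ) = (5935) ln(13.7/40.1) = -6374 J.
W_net = 11458 − 6374 = 5084 J.

W_net ≈ 5080 J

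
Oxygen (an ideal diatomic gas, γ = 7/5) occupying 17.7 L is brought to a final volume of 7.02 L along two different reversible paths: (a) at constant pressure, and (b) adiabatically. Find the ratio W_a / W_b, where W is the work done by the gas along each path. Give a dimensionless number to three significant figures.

W_a / W_b ≈ 0.539

Path (a) isobaric: W = P₁(V₂ − V₁) → W_a/(P₁V₁) = -0.6034.
Path (b) adiabatic: W = P₁V₁(1 − (V₁/V₂)^(γ−1))/(γ−1) → W_b/(P₁V₁) = -1.119.
W_a / W_b = -0.6034 / -1.119 = 0.5392.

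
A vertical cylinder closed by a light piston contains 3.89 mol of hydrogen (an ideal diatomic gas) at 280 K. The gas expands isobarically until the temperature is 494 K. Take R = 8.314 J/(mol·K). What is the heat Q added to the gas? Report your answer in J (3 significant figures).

Isobaric: W = nRΔT = (3.89)(8.314)(214) = 6921 J.
ΔU = nCᵥΔT with Cᵥ = 5R/2: ΔU = (3.89)(20.79)(214) = 17303 J.
Q = ΔU + W = 17303 + 6921 = 24224 J.

Q ≈ 24200 J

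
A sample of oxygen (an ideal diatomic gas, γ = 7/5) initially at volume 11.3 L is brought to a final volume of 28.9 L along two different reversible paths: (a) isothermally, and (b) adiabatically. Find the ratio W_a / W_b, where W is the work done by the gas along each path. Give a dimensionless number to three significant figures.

W_a / W_b ≈ 1.20

Path (a) isothermal: W = P₁V₁ ln(V₂/V₁) → W_a/(P₁V₁) = 0.939.
Path (b) adiabatic: W = P₁V₁(1 − (V₁/V₂)^(γ−1))/(γ−1) → W_b/(P₁V₁) = 0.7828.
W_a / W_b = 0.939 / 0.7828 = 1.2.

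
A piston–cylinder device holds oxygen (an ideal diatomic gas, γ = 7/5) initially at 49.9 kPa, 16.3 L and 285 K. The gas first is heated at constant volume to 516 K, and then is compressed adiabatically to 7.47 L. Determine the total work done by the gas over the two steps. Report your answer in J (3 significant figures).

W_total ≈ -1350 J

Step 1 (isochoric): W = 0 (constant volume).
After step 1: P = 90.35 kPa (V unchanged).
Step 2 (adiabatic): W = (P₁V₁ − P₂V₂)/(γ−1) = (1473 − 2012)/0.4 = -1349 J.
W_total = 0 − 1349 = -1349 J.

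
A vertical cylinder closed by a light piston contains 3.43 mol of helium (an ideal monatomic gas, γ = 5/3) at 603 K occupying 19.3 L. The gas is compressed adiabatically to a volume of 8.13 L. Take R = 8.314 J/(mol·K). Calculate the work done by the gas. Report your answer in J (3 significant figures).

Adiabatic: TV^(γ−1) = const with γ = 5/3.
T₂ = T₁ (V₁/V₂)^(γ−1) = 603 × (19.3/8.13)^0.667 = 603 × 1.78 = 1073 K.
W_by = nCᵥ(T₁ − T₂) = (3.43)(12.47)(603 − 1073) = -20108 J.

W ≈ -20100 J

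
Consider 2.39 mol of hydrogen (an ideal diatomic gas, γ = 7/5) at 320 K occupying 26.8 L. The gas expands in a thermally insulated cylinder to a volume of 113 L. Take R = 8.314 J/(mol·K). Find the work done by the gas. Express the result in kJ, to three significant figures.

Adiabatic: TV^(γ−1) = const with γ = 7/5.
T₂ = T₁ (V₁/V₂)^(γ−1) = 320 × (26.8/113)^0.4 = 320 × 0.5624 = 180 K.
W_by = nCᵥ(T₁ − T₂) = (2.39)(20.79)(320 − 180) = 6957 J.

W ≈ 6.96 kJ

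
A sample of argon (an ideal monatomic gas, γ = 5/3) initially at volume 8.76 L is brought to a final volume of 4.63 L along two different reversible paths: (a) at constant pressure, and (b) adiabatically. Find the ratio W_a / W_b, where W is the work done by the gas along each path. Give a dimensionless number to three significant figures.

W_a / W_b ≈ 0.593

Path (a) isobaric: W = P₁(V₂ − V₁) → W_a/(P₁V₁) = -0.4715.
Path (b) adiabatic: W = P₁V₁(1 − (V₁/V₂)^(γ−1))/(γ−1) → W_b/(P₁V₁) = -0.7946.
W_a / W_b = -0.4715 / -0.7946 = 0.5933.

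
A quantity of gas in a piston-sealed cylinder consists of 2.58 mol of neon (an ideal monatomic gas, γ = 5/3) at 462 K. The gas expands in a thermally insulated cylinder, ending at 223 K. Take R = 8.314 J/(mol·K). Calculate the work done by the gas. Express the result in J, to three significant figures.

Adiabatic ⇒ Q = 0, so W_by = −ΔU = nCᵥ(T₁ − T₂).
Cᵥ = 3R/2 = 12.47 J/(mol·K).
W = (2.58)(12.47)(462 − 223) = 7690 J.

W ≈ 7690 J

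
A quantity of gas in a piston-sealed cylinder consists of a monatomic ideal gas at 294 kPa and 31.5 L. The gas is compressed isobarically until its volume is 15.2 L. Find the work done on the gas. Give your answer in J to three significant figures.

Isobaric: W = P ΔV.
W = (294 kPa)(15.2 − 31.5 L) = (294)(-16.3) = -4792 J.
Work on gas = −W_by = 4792 J.

W ≈ 4790 J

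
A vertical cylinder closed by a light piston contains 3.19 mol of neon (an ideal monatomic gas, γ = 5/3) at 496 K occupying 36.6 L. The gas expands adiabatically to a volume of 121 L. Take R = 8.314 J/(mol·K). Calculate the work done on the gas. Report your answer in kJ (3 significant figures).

W ≈ -10.8 kJ

Adiabatic: TV^(γ−1) = const with γ = 5/3.
T₂ = T₁ (V₁/V₂)^(γ−1) = 496 × (36.6/121)^0.667 = 496 × 0.4506 = 223.5 K.
W_by = nCᵥ(T₁ − T₂) = (3.19)(12.47)(496 − 223.5) = 10841 J.
Work on gas = −W_by = -10841 J.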